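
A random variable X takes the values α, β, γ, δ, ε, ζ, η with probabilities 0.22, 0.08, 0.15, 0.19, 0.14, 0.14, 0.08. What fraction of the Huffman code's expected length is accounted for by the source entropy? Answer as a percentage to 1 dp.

Entropy H = −Σ p log₂ p ≈ 2.7236 bits.
Huffman merges: 2/25+2/25→4/25; 7/50+7/50→7/25; 3/20+4/25→31/100; 19/100+11/50→41/100; 7/25+31/100→59/100; 41/100+59/100→1. L = 11/4 ≈ 2.7500.
Efficiency = H/L = 2.7236/2.7500 = 99.0%.

99.0%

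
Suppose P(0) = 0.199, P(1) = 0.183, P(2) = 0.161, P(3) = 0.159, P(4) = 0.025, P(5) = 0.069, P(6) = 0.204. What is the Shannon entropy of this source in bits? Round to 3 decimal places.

2.625 bits

H = −Σ pᵢ log₂ pᵢ.
−0.199·log₂(0.199) = 0.4635
−0.183·log₂(0.183) = 0.4484
−0.161·log₂(0.161) = 0.4242
−0.159·log₂(0.159) = 0.4218
−0.025·log₂(0.025) = 0.1330
−0.069·log₂(0.069) = 0.2662
−0.204·log₂(0.204) = 0.4678
Sum ≈ 2.6249 → 2.625 bits.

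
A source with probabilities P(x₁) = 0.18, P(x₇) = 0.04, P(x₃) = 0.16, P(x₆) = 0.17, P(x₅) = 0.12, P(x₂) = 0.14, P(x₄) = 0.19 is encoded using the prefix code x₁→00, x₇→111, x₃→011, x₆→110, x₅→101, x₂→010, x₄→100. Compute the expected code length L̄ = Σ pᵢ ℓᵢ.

L̄ = Σ pᵢ·ℓᵢ = 0.18·2 + 0.04·3 + 0.16·3 + 0.17·3 + 0.12·3 + 0.14·3 + 0.19·3 = 2.82 bits/symbol.

2.82 bits/symbol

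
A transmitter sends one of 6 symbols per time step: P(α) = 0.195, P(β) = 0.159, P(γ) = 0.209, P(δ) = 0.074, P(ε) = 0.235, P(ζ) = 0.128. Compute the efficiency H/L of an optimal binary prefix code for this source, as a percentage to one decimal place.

Entropy H = −Σ p log₂ p ≈ 2.5023 bits.
Huffman merges: 37/500+16/125→101/500; 159/1000+39/200→177/500; 101/500+209/1000→411/1000; 47/200+177/500→589/1000; 411/1000+589/1000→1. L = 639/250 ≈ 2.5560.
Efficiency = H/L = 2.5023/2.5560 = 97.9%.

97.9%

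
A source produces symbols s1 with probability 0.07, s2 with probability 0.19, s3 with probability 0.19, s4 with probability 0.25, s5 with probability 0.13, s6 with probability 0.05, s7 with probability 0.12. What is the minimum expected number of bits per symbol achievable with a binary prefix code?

Repeatedly combine the two least-probable nodes; the expected code length is the sum of the merged weights.
merge 1/20 + 7/100 → 3/25
merge 3/25 + 3/25 → 6/25
merge 13/100 + 19/100 → 8/25
merge 19/100 + 6/25 → 43/100
merge 1/4 + 8/25 → 57/100
merge 43/100 + 57/100 → 1
L = 3/25 + 6/25 + 8/25 + 43/100 + 57/100 + 1 = 67/25 = 2.68 bits/symbol.

2.68 bits/symbol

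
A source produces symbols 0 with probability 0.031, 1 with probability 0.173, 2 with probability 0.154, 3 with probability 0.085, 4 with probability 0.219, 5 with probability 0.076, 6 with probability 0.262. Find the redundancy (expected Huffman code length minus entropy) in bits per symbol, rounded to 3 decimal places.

0.046 bits

Entropy H = −Σ p log₂ p ≈ 2.5799 bits.
Huffman merges: 31/1000+19/250→107/1000; 17/200+107/1000→24/125; 77/500+173/1000→327/1000; 24/125+219/1000→411/1000; 131/500+327/1000→589/1000; 411/1000+589/1000→1. L = 1313/500 ≈ 2.6260.
L − H = 2.6260 − 2.5799 = 0.046 bits.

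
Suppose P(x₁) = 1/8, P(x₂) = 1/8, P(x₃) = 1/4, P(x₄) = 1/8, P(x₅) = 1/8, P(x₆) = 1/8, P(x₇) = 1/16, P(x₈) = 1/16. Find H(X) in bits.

2.875 bits

Each probability is a power of 1/2, so log₂(1/p) is an integer.
H = Σ p·log₂(1/p) = 1/8·3 + 1/8·3 + 1/4·2 + 1/8·3 + 1/8·3 + 1/8·3 + 1/16·4 + 1/16·4 = 2.875 bits.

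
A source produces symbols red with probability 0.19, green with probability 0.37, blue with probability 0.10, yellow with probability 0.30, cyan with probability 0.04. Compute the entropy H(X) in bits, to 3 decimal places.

2.025 bits

H = −Σ pᵢ log₂ pᵢ.
−0.19·log₂(0.19) = 0.4552
−0.37·log₂(0.37) = 0.5307
−0.10·log₂(0.10) = 0.3322
−0.30·log₂(0.30) = 0.5211
−0.04·log₂(0.04) = 0.1858
Sum ≈ 2.0250 → 2.025 bits.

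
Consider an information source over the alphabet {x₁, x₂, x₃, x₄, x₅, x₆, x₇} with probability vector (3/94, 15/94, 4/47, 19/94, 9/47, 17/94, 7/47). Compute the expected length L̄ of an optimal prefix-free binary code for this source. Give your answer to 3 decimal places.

2.723 bits/symbol

Repeatedly combine the two least-probable nodes; the expected code length is the sum of the merged weights.
merge 3/94 + 4/47 → 11/94
merge 11/94 + 7/47 → 25/94
merge 15/94 + 17/94 → 16/47
merge 9/47 + 19/94 → 37/94
merge 25/94 + 16/47 → 57/94
merge 37/94 + 57/94 → 1
L = 11/94 + 25/94 + 16/47 + 37/94 + 57/94 + 1 = 128/47 ≈ 2.723 bits/symbol.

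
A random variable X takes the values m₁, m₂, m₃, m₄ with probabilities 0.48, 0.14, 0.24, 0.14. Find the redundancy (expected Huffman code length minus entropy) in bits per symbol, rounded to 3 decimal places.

0.003 bits

Entropy H = −Σ p log₂ p ≈ 1.7966 bits.
Huffman merges: 7/50+7/50→7/25; 6/25+7/25→13/25; 12/25+13/25→1. L = 9/5 ≈ 1.8000.
L − H = 1.8000 − 1.7966 = 0.003 bits.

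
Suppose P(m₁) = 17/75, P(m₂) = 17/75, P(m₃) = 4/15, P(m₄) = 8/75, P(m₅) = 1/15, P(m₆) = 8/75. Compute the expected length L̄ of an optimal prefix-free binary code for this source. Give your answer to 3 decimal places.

Repeatedly combine the two least-probable nodes; the expected code length is the sum of the merged weights.
merge 1/15 + 8/75 → 13/75
merge 8/75 + 13/75 → 7/25
merge 17/75 + 17/75 → 34/75
merge 4/15 + 7/25 → 41/75
merge 34/75 + 41/75 → 1
L = 13/75 + 7/25 + 34/75 + 41/75 + 1 = 184/75 ≈ 2.453 bits/symbol.

2.453 bits/symbol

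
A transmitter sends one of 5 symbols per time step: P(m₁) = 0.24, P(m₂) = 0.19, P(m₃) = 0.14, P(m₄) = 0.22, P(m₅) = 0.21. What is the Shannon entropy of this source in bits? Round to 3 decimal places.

H = −Σ pᵢ log₂ pᵢ.
−0.24·log₂(0.24) = 0.4941
−0.19·log₂(0.19) = 0.4552
−0.14·log₂(0.14) = 0.3971
−0.22·log₂(0.22) = 0.4806
−0.21·log₂(0.21) = 0.4728
Sum ≈ 2.2999 → 2.300 bits.

2.300 bits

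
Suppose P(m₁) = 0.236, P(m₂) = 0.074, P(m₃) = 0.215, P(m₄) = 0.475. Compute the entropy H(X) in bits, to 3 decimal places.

H = −Σ pᵢ log₂ pᵢ.
−0.236·log₂(0.236) = 0.4916
−0.074·log₂(0.074) = 0.2780
−0.215·log₂(0.215) = 0.4768
−0.475·log₂(0.475) = 0.5102
Sum ≈ 1.7565 → 1.757 bits.

1.757 bits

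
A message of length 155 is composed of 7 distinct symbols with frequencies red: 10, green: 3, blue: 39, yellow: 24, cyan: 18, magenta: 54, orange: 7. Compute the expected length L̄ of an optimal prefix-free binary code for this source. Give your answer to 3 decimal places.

Probabilities are the counts divided by 155.
Repeatedly combine the two least-probable nodes; the expected code length is the sum of the merged weights.
merge 3/155 + 7/155 → 2/31
merge 2/31 + 2/31 → 4/31
merge 18/155 + 4/31 → 38/155
merge 24/155 + 38/155 → 2/5
merge 39/155 + 54/155 → 3/5
merge 2/5 + 3/5 → 1
L = 2/31 + 4/31 + 38/155 + 2/5 + 3/5 + 1 = 378/155 ≈ 2.439 bits/symbol.

2.439 bits/symbol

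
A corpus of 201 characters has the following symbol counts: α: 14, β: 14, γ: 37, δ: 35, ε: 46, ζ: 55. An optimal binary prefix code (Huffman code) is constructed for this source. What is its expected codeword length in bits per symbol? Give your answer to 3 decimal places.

2.453 bits/symbol

Probabilities are the counts divided by 201.
Repeatedly combine the two least-probable nodes; the expected code length is the sum of the merged weights.
merge 14/201 + 14/201 → 28/201
merge 28/201 + 35/201 → 21/67
merge 37/201 + 46/201 → 83/201
merge 55/201 + 21/67 → 118/201
merge 83/201 + 118/201 → 1
L = 28/201 + 21/67 + 83/201 + 118/201 + 1 = 493/201 ≈ 2.453 bits/symbol.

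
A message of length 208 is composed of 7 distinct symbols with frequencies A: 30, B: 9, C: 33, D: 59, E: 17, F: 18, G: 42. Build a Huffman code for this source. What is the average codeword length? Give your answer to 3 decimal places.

Probabilities are the counts divided by 208.
Repeatedly combine the two least-probable nodes; the expected code length is the sum of the merged weights.
merge 9/208 + 17/208 → 1/8
merge 9/104 + 1/8 → 11/52
merge 15/104 + 33/208 → 63/208
merge 21/104 + 11/52 → 43/104
merge 59/208 + 63/208 → 61/104
merge 43/104 + 61/104 → 1
L = 1/8 + 11/52 + 63/208 + 43/104 + 61/104 + 1 = 549/208 ≈ 2.639 bits/symbol.

2.639 bits/symbol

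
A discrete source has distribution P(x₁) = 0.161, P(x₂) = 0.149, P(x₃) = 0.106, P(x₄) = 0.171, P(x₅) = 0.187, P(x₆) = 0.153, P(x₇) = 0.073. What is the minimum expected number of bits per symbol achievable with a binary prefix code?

Repeatedly combine the two least-probable nodes; the expected code length is the sum of the merged weights.
merge 73/1000 + 53/500 → 179/1000
merge 149/1000 + 153/1000 → 151/500
merge 161/1000 + 171/1000 → 83/250
merge 179/1000 + 187/1000 → 183/500
merge 151/500 + 83/250 → 317/500
merge 183/500 + 317/500 → 1
L = 179/1000 + 151/500 + 83/250 + 183/500 + 317/500 + 1 = 2813/1000 = 2.813 bits/symbol.

2.813 bits/symbol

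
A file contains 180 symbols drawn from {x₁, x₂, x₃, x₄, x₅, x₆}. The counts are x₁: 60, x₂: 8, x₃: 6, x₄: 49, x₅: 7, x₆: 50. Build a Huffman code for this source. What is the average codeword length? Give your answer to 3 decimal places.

Probabilities are the counts divided by 180.
Repeatedly combine the two least-probable nodes; the expected code length is the sum of the merged weights.
merge 1/30 + 7/180 → 13/180
merge 2/45 + 13/180 → 7/60
merge 7/60 + 49/180 → 7/18
merge 5/18 + 1/3 → 11/18
merge 7/18 + 11/18 → 1
L = 13/180 + 7/60 + 7/18 + 11/18 + 1 = 197/90 ≈ 2.189 bits/symbol.

2.189 bits/symbol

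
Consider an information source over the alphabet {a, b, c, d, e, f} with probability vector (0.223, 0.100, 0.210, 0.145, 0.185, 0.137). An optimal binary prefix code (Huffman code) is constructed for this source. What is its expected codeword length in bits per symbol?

2.567 bits/symbol

Repeatedly combine the two least-probable nodes; the expected code length is the sum of the merged weights.
merge 1/10 + 137/1000 → 237/1000
merge 29/200 + 37/200 → 33/100
merge 21/100 + 223/1000 → 433/1000
merge 237/1000 + 33/100 → 567/1000
merge 433/1000 + 567/1000 → 1
L = 237/1000 + 33/100 + 433/1000 + 567/1000 + 1 = 2567/1000 = 2.567 bits/symbol.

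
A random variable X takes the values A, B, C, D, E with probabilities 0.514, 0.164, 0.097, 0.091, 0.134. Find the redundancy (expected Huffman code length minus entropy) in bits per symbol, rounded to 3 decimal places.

0.021 bits

Entropy H = −Σ p log₂ p ≈ 1.9510 bits.
Huffman merges: 91/1000+97/1000→47/250; 67/500+41/250→149/500; 47/250+149/500→243/500; 243/500+257/500→1. L = 493/250 ≈ 1.9720.
L − H = 1.9720 − 1.9510 = 0.021 bits.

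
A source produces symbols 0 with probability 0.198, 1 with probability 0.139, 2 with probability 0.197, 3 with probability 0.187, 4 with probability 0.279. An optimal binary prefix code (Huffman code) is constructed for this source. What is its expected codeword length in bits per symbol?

2.326 bits/symbol

Repeatedly combine the two least-probable nodes; the expected code length is the sum of the merged weights.
merge 139/1000 + 187/1000 → 163/500
merge 197/1000 + 99/500 → 79/200
merge 279/1000 + 163/500 → 121/200
merge 79/200 + 121/200 → 1
L = 163/500 + 79/200 + 121/200 + 1 = 1163/500 = 2.326 bits/symbol.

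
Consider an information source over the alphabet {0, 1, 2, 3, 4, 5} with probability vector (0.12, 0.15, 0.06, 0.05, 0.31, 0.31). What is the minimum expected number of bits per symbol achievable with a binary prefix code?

2.34 bits/symbol

Repeatedly combine the two least-probable nodes; the expected code length is the sum of the merged weights.
merge 1/20 + 3/50 → 11/100
merge 11/100 + 3/25 → 23/100
merge 3/20 + 23/100 → 19/50
merge 31/100 + 31/100 → 31/50
merge 19/50 + 31/50 → 1
L = 11/100 + 23/100 + 19/50 + 31/50 + 1 = 117/50 = 2.34 bits/symbol.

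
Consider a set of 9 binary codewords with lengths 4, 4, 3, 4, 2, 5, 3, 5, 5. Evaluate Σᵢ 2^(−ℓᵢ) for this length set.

0.78125

With common denominator 2^5 = 32: Σ 2^(−ℓᵢ) = 2/32 + 2/32 + 4/32 + 2/32 + 8/32 + 1/32 + 4/32 + 1/32 + 1/32 = 25/32 = 0.78125.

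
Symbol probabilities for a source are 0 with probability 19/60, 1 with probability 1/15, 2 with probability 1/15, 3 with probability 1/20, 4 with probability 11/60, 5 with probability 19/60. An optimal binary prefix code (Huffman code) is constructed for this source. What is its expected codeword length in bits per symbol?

2.3 bits/symbol

Repeatedly combine the two least-probable nodes; the expected code length is the sum of the merged weights.
merge 1/20 + 1/15 → 7/60
merge 1/15 + 7/60 → 11/60
merge 11/60 + 11/60 → 11/30
merge 19/60 + 19/60 → 19/30
merge 11/30 + 19/30 → 1
L = 7/60 + 11/60 + 11/30 + 19/30 + 1 = 23/10 = 2.3 bits/symbol.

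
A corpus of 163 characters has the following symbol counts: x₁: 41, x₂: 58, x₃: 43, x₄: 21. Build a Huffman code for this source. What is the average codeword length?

2 bits/symbol

Probabilities are the counts divided by 163.
Repeatedly combine the two least-probable nodes; the expected code length is the sum of the merged weights.
merge 21/163 + 41/163 → 62/163
merge 43/163 + 58/163 → 101/163
merge 62/163 + 101/163 → 1
L = 62/163 + 101/163 + 1 = 2 bits/symbol.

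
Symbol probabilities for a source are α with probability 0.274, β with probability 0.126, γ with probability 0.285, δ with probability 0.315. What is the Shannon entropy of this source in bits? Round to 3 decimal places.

1.929 bits

H = −Σ pᵢ log₂ pᵢ.
−0.274·log₂(0.274) = 0.5118
−0.126·log₂(0.126) = 0.3766
−0.285·log₂(0.285) = 0.5161
−0.315·log₂(0.315) = 0.5250
Sum ≈ 1.9294 → 1.929 bits.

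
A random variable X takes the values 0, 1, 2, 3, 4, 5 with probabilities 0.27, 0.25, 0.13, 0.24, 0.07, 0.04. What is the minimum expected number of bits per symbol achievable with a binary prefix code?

Repeatedly combine the two least-probable nodes; the expected code length is the sum of the merged weights.
merge 1/25 + 7/100 → 11/100
merge 11/100 + 13/100 → 6/25
merge 6/25 + 6/25 → 12/25
merge 1/4 + 27/100 → 13/25
merge 12/25 + 13/25 → 1
L = 11/100 + 6/25 + 12/25 + 13/25 + 1 = 47/20 = 2.35 bits/symbol.

2.35 bits/symbol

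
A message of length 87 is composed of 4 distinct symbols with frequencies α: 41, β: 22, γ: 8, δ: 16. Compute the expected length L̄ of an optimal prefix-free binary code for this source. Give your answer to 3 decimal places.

1.805 bits/symbol

Probabilities are the counts divided by 87.
Repeatedly combine the two least-probable nodes; the expected code length is the sum of the merged weights.
merge 8/87 + 16/87 → 8/29
merge 22/87 + 8/29 → 46/87
merge 41/87 + 46/87 → 1
L = 8/29 + 46/87 + 1 = 157/87 ≈ 1.805 bits/symbol.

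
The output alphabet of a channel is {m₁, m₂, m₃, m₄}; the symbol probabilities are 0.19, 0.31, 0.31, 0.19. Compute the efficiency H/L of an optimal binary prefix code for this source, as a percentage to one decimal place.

97.9%

Entropy H = −Σ p log₂ p ≈ 1.9580 bits.
Huffman merges: 19/100+19/100→19/50; 31/100+31/100→31/50; 19/50+31/50→1. L = 2 ≈ 2.0000.
Efficiency = H/L = 1.9580/2.0000 = 97.9%.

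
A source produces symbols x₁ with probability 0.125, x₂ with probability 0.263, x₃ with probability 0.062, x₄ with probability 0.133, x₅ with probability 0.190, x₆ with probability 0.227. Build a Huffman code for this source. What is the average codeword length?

2.507 bits/symbol

Repeatedly combine the two least-probable nodes; the expected code length is the sum of the merged weights.
merge 31/500 + 1/8 → 187/1000
merge 133/1000 + 187/1000 → 8/25
merge 19/100 + 227/1000 → 417/1000
merge 263/1000 + 8/25 → 583/1000
merge 417/1000 + 583/1000 → 1
L = 187/1000 + 8/25 + 417/1000 + 583/1000 + 1 = 2507/1000 = 2.507 bits/symbol.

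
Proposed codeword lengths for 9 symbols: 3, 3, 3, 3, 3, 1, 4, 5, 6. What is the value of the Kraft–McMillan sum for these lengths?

1.234375

With common denominator 2^6 = 64: Σ 2^(−ℓᵢ) = 8/64 + 8/64 + 8/64 + 8/64 + 8/64 + 32/64 + 4/64 + 2/64 + 1/64 = 79/64 = 1.234375.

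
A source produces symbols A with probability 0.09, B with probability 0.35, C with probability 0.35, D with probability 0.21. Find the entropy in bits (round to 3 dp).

H = −Σ pᵢ log₂ pᵢ.
−0.09·log₂(0.09) = 0.3127
−0.35·log₂(0.35) = 0.5301
−0.35·log₂(0.35) = 0.5301
−0.21·log₂(0.21) = 0.4728
Sum ≈ 1.8457 → 1.846 bits.

1.846 bits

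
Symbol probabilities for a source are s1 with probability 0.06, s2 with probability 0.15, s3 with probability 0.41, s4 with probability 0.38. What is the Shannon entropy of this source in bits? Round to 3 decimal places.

H = −Σ pᵢ log₂ pᵢ.
−0.06·log₂(0.06) = 0.2435
−0.15·log₂(0.15) = 0.4105
−0.41·log₂(0.41) = 0.5274
−0.38·log₂(0.38) = 0.5305
Sum ≈ 1.7119 → 1.712 bits.

1.712 bits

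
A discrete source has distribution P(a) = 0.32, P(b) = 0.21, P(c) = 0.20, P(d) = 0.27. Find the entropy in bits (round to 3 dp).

1.973 bits

H = −Σ pᵢ log₂ pᵢ.
−0.32·log₂(0.32) = 0.5260
−0.21·log₂(0.21) = 0.4728
−0.20·log₂(0.20) = 0.4644
−0.27·log₂(0.27) = 0.5100
Sum ≈ 1.9733 → 1.973 bits.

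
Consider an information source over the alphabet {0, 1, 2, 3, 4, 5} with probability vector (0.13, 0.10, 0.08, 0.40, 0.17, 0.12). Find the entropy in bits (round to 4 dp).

H = −Σ pᵢ log₂ pᵢ.
−0.13·log₂(0.13) = 0.3826
−0.10·log₂(0.10) = 0.3322
−0.08·log₂(0.08) = 0.2915
−0.40·log₂(0.40) = 0.5288
−0.17·log₂(0.17) = 0.4346
−0.12·log₂(0.12) = 0.3671
Sum ≈ 2.3368 → 2.3368 bits.

2.3368 bits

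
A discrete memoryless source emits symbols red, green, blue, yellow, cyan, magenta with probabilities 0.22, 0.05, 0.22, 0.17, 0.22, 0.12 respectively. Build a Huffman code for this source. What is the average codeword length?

2.51 bits/symbol

Repeatedly combine the two least-probable nodes; the expected code length is the sum of the merged weights.
merge 1/20 + 3/25 → 17/100
merge 17/100 + 17/100 → 17/50
merge 11/50 + 11/50 → 11/25
merge 11/50 + 17/50 → 14/25
merge 11/25 + 14/25 → 1
L = 17/100 + 17/50 + 11/25 + 14/25 + 1 = 251/100 = 2.51 bits/symbol.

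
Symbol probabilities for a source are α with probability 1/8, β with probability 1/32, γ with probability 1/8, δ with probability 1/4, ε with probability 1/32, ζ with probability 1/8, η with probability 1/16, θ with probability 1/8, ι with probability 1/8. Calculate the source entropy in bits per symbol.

2.9375 bits

Each probability is a power of 1/2, so log₂(1/p) is an integer.
H = Σ p·log₂(1/p) = 1/8·3 + 1/32·5 + 1/8·3 + 1/4·2 + 1/32·5 + 1/8·3 + 1/16·4 + 1/8·3 + 1/8·3 = 2.9375 bits.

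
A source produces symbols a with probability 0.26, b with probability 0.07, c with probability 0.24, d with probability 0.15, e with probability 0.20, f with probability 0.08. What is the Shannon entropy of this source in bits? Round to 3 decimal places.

H = −Σ pᵢ log₂ pᵢ.
−0.26·log₂(0.26) = 0.5053
−0.07·log₂(0.07) = 0.2686
−0.24·log₂(0.24) = 0.4941
−0.15·log₂(0.15) = 0.4105
−0.20·log₂(0.20) = 0.4644
−0.08·log₂(0.08) = 0.2915
Sum ≈ 2.4344 → 2.434 bits.

2.434 bits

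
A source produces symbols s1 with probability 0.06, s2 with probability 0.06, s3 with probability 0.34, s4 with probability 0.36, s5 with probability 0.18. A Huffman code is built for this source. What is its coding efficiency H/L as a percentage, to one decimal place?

Entropy H = −Σ p log₂ p ≈ 1.9922 bits.
Huffman merges: 3/50+3/50→3/25; 3/25+9/50→3/10; 3/10+17/50→16/25; 9/25+16/25→1. L = 103/50 ≈ 2.0600.
Efficiency = H/L = 1.9922/2.0600 = 96.7%.

96.7%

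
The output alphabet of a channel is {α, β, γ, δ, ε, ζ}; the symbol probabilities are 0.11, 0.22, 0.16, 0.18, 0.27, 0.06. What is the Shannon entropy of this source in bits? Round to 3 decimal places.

H = −Σ pᵢ log₂ pᵢ.
−0.11·log₂(0.11) = 0.3503
−0.22·log₂(0.22) = 0.4806
−0.16·log₂(0.16) = 0.4230
−0.18·log₂(0.18) = 0.4453
−0.27·log₂(0.27) = 0.5100
−0.06·log₂(0.06) = 0.2435
Sum ≈ 2.4527 → 2.453 bits.

2.453 bits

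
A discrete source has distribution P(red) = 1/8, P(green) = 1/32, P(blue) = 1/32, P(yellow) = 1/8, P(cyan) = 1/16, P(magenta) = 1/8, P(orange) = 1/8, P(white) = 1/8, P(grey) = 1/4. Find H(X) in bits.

Each probability is a power of 1/2, so log₂(1/p) is an integer.
H = Σ p·log₂(1/p) = 1/8·3 + 1/32·5 + 1/32·5 + 1/8·3 + 1/16·4 + 1/8·3 + 1/8·3 + 1/8·3 + 1/4·2 = 2.9375 bits.

2.9375 bits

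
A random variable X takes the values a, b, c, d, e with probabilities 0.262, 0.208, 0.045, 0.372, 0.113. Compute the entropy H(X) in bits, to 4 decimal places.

H = −Σ pᵢ log₂ pᵢ.
−0.262·log₂(0.262) = 0.5063
−0.208·log₂(0.208) = 0.4712
−0.045·log₂(0.045) = 0.2013
−0.372·log₂(0.372) = 0.5307
−0.113·log₂(0.113) = 0.3555
Sum ≈ 2.0650 → 2.0650 bits.

2.0650 bits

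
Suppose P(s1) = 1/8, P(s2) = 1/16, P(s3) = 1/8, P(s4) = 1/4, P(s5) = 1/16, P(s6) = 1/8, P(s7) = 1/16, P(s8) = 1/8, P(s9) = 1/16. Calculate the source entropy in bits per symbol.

3 bits

Each probability is a power of 1/2, so log₂(1/p) is an integer.
H = Σ p·log₂(1/p) = 1/8·3 + 1/16·4 + 1/8·3 + 1/4·2 + 1/16·4 + 1/8·3 + 1/16·4 + 1/8·3 + 1/16·4 = 3 bits.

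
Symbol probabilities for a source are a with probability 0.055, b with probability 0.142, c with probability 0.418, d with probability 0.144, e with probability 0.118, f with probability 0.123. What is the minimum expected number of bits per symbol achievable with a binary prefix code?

2.337 bits/symbol

Repeatedly combine the two least-probable nodes; the expected code length is the sum of the merged weights.
merge 11/200 + 59/500 → 173/1000
merge 123/1000 + 71/500 → 53/200
merge 18/125 + 173/1000 → 317/1000
merge 53/200 + 317/1000 → 291/500
merge 209/500 + 291/500 → 1
L = 173/1000 + 53/200 + 317/1000 + 291/500 + 1 = 2337/1000 = 2.337 bits/symbol.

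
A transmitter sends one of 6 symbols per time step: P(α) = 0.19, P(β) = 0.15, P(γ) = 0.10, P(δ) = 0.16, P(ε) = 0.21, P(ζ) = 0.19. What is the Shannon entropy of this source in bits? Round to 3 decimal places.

H = −Σ pᵢ log₂ pᵢ.
−0.19·log₂(0.19) = 0.4552
−0.15·log₂(0.15) = 0.4105
−0.10·log₂(0.10) = 0.3322
−0.16·log₂(0.16) = 0.4230
−0.21·log₂(0.21) = 0.4728
−0.19·log₂(0.19) = 0.4552
Sum ≈ 2.5490 → 2.549 bits.

2.549 bits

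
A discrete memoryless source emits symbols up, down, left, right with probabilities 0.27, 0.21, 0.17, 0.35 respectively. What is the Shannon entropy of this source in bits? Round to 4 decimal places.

H = −Σ pᵢ log₂ pᵢ.
−0.27·log₂(0.27) = 0.5100
−0.21·log₂(0.21) = 0.4728
−0.17·log₂(0.17) = 0.4346
−0.35·log₂(0.35) = 0.5301
Sum ≈ 1.9475 → 1.9475 bits.

1.9475 bits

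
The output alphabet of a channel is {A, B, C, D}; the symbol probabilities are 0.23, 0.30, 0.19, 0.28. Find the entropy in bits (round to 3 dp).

1.978 bits

H = −Σ pᵢ log₂ pᵢ.
−0.23·log₂(0.23) = 0.4877
−0.30·log₂(0.30) = 0.5211
−0.19·log₂(0.19) = 0.4552
−0.28·log₂(0.28) = 0.5142
Sum ≈ 1.9782 → 1.978 bits.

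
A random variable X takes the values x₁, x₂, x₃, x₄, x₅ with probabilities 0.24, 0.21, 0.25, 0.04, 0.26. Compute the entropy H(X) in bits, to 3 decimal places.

H = −Σ pᵢ log₂ pᵢ.
−0.24·log₂(0.24) = 0.4941
−0.21·log₂(0.21) = 0.4728
−0.25·log₂(0.25) = 0.5000
−0.04·log₂(0.04) = 0.1858
−0.26·log₂(0.26) = 0.5053
Sum ≈ 2.1580 → 2.158 bits.

2.158 bits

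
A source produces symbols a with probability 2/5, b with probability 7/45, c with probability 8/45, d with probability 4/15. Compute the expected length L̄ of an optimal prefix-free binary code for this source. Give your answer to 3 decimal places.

1.933 bits/symbol

Repeatedly combine the two least-probable nodes; the expected code length is the sum of the merged weights.
merge 7/45 + 8/45 → 1/3
merge 4/15 + 1/3 → 3/5
merge 2/5 + 3/5 → 1
L = 1/3 + 3/5 + 1 = 29/15 ≈ 1.933 bits/symbol.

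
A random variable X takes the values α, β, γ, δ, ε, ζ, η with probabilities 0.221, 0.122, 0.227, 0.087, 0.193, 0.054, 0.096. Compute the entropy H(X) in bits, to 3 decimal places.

H = −Σ pᵢ log₂ pᵢ.
−0.221·log₂(0.221) = 0.4813
−0.122·log₂(0.122) = 0.3703
−0.227·log₂(0.227) = 0.4856
−0.087·log₂(0.087) = 0.3065
−0.193·log₂(0.193) = 0.4581
−0.054·log₂(0.054) = 0.2274
−0.096·log₂(0.096) = 0.3246
Sum ≈ 2.6537 → 2.654 bits.

2.654 bits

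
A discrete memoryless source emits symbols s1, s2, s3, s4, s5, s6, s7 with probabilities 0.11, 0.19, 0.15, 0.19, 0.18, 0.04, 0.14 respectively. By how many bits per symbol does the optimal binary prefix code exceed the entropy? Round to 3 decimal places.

Entropy H = −Σ p log₂ p ≈ 2.6995 bits.
Huffman merges: 1/25+11/100→3/20; 7/50+3/20→29/100; 3/20+9/50→33/100; 19/100+19/100→19/50; 29/100+33/100→31/50; 19/50+31/50→1. L = 277/100 ≈ 2.7700.
L − H = 2.7700 − 2.6995 = 0.071 bits.

0.071 bits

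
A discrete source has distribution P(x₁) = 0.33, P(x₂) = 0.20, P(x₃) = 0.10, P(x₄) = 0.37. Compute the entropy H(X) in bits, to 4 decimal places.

H = −Σ pᵢ log₂ pᵢ.
−0.33·log₂(0.33) = 0.5278
−0.20·log₂(0.20) = 0.4644
−0.10·log₂(0.10) = 0.3322
−0.37·log₂(0.37) = 0.5307
Sum ≈ 1.8551 → 1.8551 bits.

1.8551 bits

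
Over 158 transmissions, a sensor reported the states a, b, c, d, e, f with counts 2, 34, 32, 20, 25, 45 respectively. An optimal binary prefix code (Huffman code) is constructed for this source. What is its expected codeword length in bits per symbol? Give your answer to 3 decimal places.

2.437 bits/symbol

Probabilities are the counts divided by 158.
Repeatedly combine the two least-probable nodes; the expected code length is the sum of the merged weights.
merge 1/79 + 10/79 → 11/79
merge 11/79 + 25/158 → 47/158
merge 16/79 + 17/79 → 33/79
merge 45/158 + 47/158 → 46/79
merge 33/79 + 46/79 → 1
L = 11/79 + 47/158 + 33/79 + 46/79 + 1 = 385/158 ≈ 2.437 bits/symbol.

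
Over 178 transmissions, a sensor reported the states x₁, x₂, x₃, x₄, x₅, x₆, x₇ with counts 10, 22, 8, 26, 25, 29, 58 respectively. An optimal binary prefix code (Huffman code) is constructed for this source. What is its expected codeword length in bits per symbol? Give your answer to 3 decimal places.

Probabilities are the counts divided by 178.
Repeatedly combine the two least-probable nodes; the expected code length is the sum of the merged weights.
merge 4/89 + 5/89 → 9/89
merge 9/89 + 11/89 → 20/89
merge 25/178 + 13/89 → 51/178
merge 29/178 + 20/89 → 69/178
merge 51/178 + 29/89 → 109/178
merge 69/178 + 109/178 → 1
L = 9/89 + 20/89 + 51/178 + 69/178 + 109/178 + 1 = 465/178 ≈ 2.612 bits/symbol.

2.612 bits/symbol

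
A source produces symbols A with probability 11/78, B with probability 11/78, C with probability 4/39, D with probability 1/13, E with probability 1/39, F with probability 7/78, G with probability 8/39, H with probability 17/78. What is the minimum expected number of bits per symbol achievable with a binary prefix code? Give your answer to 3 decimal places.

Repeatedly combine the two least-probable nodes; the expected code length is the sum of the merged weights.
merge 1/39 + 1/13 → 4/39
merge 7/78 + 4/39 → 5/26
merge 4/39 + 11/78 → 19/78
merge 11/78 + 5/26 → 1/3
merge 8/39 + 17/78 → 11/26
merge 19/78 + 1/3 → 15/26
merge 11/26 + 15/26 → 1
L = 4/39 + 5/26 + 19/78 + 1/3 + 11/26 + 15/26 + 1 = 112/39 ≈ 2.872 bits/symbol.

2.872 bits/symbol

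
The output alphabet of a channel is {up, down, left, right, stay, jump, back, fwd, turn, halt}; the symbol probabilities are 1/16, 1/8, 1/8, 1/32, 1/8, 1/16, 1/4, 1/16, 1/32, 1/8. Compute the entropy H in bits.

3.0625 bits

Each probability is a power of 1/2, so log₂(1/p) is an integer.
H = Σ p·log₂(1/p) = 1/16·4 + 1/8·3 + 1/8·3 + 1/32·5 + 1/8·3 + 1/16·4 + 1/4·2 + 1/16·4 + 1/32·5 + 1/8·3 = 3.0625 bits.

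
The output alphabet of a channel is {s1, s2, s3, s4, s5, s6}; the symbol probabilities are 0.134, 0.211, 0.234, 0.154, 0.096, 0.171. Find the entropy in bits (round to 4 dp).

H = −Σ pᵢ log₂ pᵢ.
−0.134·log₂(0.134) = 0.3886
−0.211·log₂(0.211) = 0.4736
−0.234·log₂(0.234) = 0.4903
−0.154·log₂(0.154) = 0.4156
−0.096·log₂(0.096) = 0.3246
−0.171·log₂(0.171) = 0.4357
Sum ≈ 2.5284 → 2.5284 bits.

2.5284 bits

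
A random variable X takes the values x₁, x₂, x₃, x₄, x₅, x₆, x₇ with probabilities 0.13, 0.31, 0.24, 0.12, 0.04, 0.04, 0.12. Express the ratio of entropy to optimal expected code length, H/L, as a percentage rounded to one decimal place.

99.1%

Entropy H = −Σ p log₂ p ≈ 2.5062 bits.
Huffman merges: 1/25+1/25→2/25; 2/25+3/25→1/5; 3/25+13/100→1/4; 1/5+6/25→11/25; 1/4+31/100→14/25; 11/25+14/25→1. L = 253/100 ≈ 2.5300.
Efficiency = H/L = 2.5062/2.5300 = 99.1%.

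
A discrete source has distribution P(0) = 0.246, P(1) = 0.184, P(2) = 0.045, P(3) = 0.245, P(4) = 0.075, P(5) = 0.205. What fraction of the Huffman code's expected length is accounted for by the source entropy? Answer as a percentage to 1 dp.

Entropy H = −Σ p log₂ p ≈ 2.3945 bits.
Huffman merges: 9/200+3/40→3/25; 3/25+23/125→38/125; 41/200+49/200→9/20; 123/500+38/125→11/20; 9/20+11/20→1. L = 303/125 ≈ 2.4240.
Efficiency = H/L = 2.3945/2.4240 = 98.8%.

98.8%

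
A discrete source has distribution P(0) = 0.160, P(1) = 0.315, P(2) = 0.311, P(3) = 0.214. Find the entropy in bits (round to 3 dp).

H = −Σ pᵢ log₂ pᵢ.
−0.160·log₂(0.160) = 0.4230
−0.315·log₂(0.315) = 0.5250
−0.311·log₂(0.311) = 0.5240
−0.214·log₂(0.214) = 0.4760
Sum ≈ 1.9480 → 1.948 bits.

1.948 bits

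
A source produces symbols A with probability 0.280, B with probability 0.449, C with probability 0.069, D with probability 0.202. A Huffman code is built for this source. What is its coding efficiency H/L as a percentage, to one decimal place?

96.9%

Entropy H = −Σ p log₂ p ≈ 1.7652 bits.
Huffman merges: 69/1000+101/500→271/1000; 271/1000+7/25→551/1000; 449/1000+551/1000→1. L = 911/500 ≈ 1.8220.
Efficiency = H/L = 1.7652/1.8220 = 96.9%.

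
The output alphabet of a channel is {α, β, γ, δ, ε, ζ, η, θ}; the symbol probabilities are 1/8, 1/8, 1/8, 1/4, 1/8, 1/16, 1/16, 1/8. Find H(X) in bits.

Each probability is a power of 1/2, so log₂(1/p) is an integer.
H = Σ p·log₂(1/p) = 1/8·3 + 1/8·3 + 1/8·3 + 1/4·2 + 1/8·3 + 1/16·4 + 1/16·4 + 1/8·3 = 2.875 bits.

2.875 bits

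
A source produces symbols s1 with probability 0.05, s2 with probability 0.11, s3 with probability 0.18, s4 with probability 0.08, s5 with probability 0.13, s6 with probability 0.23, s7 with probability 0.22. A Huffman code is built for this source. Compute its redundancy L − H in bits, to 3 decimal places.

Entropy H = −Σ p log₂ p ≈ 2.6541 bits.
Huffman merges: 1/20+2/25→13/100; 11/100+13/100→6/25; 13/100+9/50→31/100; 11/50+23/100→9/20; 6/25+31/100→11/20; 9/20+11/20→1. L = 67/25 ≈ 2.6800.
L − H = 2.6800 − 2.6541 = 0.026 bits.

0.026 bits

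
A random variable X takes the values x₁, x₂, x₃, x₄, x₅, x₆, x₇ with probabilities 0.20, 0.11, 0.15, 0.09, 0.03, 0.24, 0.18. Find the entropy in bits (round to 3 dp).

2.629 bits

H = −Σ pᵢ log₂ pᵢ.
−0.20·log₂(0.20) = 0.4644
−0.11·log₂(0.11) = 0.3503
−0.15·log₂(0.15) = 0.4105
−0.09·log₂(0.09) = 0.3127
−0.03·log₂(0.03) = 0.1518
−0.24·log₂(0.24) = 0.4941
−0.18·log₂(0.18) = 0.4453
Sum ≈ 2.6291 → 2.629 bits.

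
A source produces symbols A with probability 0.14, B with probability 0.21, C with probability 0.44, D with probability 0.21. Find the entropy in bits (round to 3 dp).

H = −Σ pᵢ log₂ pᵢ.
−0.14·log₂(0.14) = 0.3971
−0.21·log₂(0.21) = 0.4728
−0.44·log₂(0.44) = 0.5211
−0.21·log₂(0.21) = 0.4728
Sum ≈ 1.8639 → 1.864 bits.

1.864 bits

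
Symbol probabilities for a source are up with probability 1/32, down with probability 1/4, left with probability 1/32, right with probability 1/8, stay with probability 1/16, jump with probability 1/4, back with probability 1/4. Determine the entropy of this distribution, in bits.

Each probability is a power of 1/2, so log₂(1/p) is an integer.
H = Σ p·log₂(1/p) = 1/32·5 + 1/4·2 + 1/32·5 + 1/8·3 + 1/16·4 + 1/4·2 + 1/4·2 = 2.4375 bits.

2.4375 bits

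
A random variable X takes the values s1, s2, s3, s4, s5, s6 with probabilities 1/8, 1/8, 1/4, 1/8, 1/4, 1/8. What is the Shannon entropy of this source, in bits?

2.5 bits

Each probability is a power of 1/2, so log₂(1/p) is an integer.
H = Σ p·log₂(1/p) = 1/8·3 + 1/8·3 + 1/4·2 + 1/8·3 + 1/4·2 + 1/8·3 = 2.5 bits.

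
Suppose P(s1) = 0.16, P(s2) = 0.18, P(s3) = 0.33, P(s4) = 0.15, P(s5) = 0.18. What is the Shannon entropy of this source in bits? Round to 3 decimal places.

H = −Σ pᵢ log₂ pᵢ.
−0.16·log₂(0.16) = 0.4230
−0.18·log₂(0.18) = 0.4453
−0.33·log₂(0.33) = 0.5278
−0.15·log₂(0.15) = 0.4105
−0.18·log₂(0.18) = 0.4453
Sum ≈ 2.2520 → 2.252 bits.

2.252 bits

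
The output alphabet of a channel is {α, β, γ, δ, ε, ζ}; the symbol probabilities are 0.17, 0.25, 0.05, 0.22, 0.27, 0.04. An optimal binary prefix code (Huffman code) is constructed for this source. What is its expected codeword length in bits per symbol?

Repeatedly combine the two least-probable nodes; the expected code length is the sum of the merged weights.
merge 1/25 + 1/20 → 9/100
merge 9/100 + 17/100 → 13/50
merge 11/50 + 1/4 → 47/100
merge 13/50 + 27/100 → 53/100
merge 47/100 + 53/100 → 1
L = 9/100 + 13/50 + 47/100 + 53/100 + 1 = 47/20 = 2.35 bits/symbol.

2.35 bits/symbol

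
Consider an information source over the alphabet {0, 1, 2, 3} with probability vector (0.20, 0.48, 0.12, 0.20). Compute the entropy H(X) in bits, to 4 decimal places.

1.8041 bits

H = −Σ pᵢ log₂ pᵢ.
−0.20·log₂(0.20) = 0.4644
−0.48·log₂(0.48) = 0.5083
−0.12·log₂(0.12) = 0.3671
−0.20·log₂(0.20) = 0.4644
Sum ≈ 1.8041 → 1.8041 bits.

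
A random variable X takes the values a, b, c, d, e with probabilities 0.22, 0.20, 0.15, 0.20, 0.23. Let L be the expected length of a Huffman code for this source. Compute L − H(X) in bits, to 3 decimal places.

0.042 bits

Entropy H = −Σ p log₂ p ≈ 2.3076 bits.
Huffman merges: 3/20+1/5→7/20; 1/5+11/50→21/50; 23/100+7/20→29/50; 21/50+29/50→1. L = 47/20 ≈ 2.3500.
L − H = 2.3500 − 2.3076 = 0.042 bits.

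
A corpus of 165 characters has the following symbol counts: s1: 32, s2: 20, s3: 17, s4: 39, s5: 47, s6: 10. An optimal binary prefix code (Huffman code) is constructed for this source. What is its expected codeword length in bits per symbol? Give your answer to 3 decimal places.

2.448 bits/symbol

Probabilities are the counts divided by 165.
Repeatedly combine the two least-probable nodes; the expected code length is the sum of the merged weights.
merge 2/33 + 17/165 → 9/55
merge 4/33 + 9/55 → 47/165
merge 32/165 + 13/55 → 71/165
merge 47/165 + 47/165 → 94/165
merge 71/165 + 94/165 → 1
L = 9/55 + 47/165 + 71/165 + 94/165 + 1 = 404/165 ≈ 2.448 bits/symbol.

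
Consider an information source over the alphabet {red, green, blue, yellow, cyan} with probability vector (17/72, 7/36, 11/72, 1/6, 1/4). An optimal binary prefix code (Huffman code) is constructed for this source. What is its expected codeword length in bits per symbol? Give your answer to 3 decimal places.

Repeatedly combine the two least-probable nodes; the expected code length is the sum of the merged weights.
merge 11/72 + 1/6 → 23/72
merge 7/36 + 17/72 → 31/72
merge 1/4 + 23/72 → 41/72
merge 31/72 + 41/72 → 1
L = 23/72 + 31/72 + 41/72 + 1 = 167/72 ≈ 2.319 bits/symbol.

2.319 bits/symbol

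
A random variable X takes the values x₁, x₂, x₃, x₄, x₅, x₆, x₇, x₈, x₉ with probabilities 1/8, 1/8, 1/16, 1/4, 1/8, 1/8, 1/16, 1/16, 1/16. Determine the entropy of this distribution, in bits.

Each probability is a power of 1/2, so log₂(1/p) is an integer.
H = Σ p·log₂(1/p) = 1/8·3 + 1/8·3 + 1/16·4 + 1/4·2 + 1/8·3 + 1/8·3 + 1/16·4 + 1/16·4 + 1/16·4 = 3 bits.

3 bits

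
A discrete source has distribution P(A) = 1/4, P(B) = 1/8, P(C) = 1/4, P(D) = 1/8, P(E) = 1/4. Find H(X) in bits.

Each probability is a power of 1/2, so log₂(1/p) is an integer.
H = Σ p·log₂(1/p) = 1/4·2 + 1/8·3 + 1/4·2 + 1/8·3 + 1/4·2 = 2.25 bits.

2.25 bits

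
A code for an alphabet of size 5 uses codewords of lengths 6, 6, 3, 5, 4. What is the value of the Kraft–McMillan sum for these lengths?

0.25

With common denominator 2^6 = 64: Σ 2^(−ℓᵢ) = 1/64 + 1/64 + 8/64 + 2/64 + 4/64 = 16/64 = 0.25.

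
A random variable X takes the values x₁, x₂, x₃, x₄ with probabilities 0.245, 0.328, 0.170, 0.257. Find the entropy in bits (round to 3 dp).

1.963 bits

H = −Σ pᵢ log₂ pᵢ.
−0.245·log₂(0.245) = 0.4971
−0.328·log₂(0.328) = 0.5275
−0.170·log₂(0.170) = 0.4346
−0.257·log₂(0.257) = 0.5038
Sum ≈ 1.9630 → 1.963 bits.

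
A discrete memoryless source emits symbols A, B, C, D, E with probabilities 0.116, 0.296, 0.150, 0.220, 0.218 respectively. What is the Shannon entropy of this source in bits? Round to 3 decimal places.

H = −Σ pᵢ log₂ pᵢ.
−0.116·log₂(0.116) = 0.3605
−0.296·log₂(0.296) = 0.5199
−0.150·log₂(0.150) = 0.4105
−0.220·log₂(0.220) = 0.4806
−0.218·log₂(0.218) = 0.4791
Sum ≈ 2.2506 → 2.251 bits.

2.251 bits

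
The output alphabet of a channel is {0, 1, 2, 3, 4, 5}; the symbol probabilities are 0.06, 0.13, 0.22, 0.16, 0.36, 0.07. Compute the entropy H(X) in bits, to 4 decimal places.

2.3289 bits

H = −Σ pᵢ log₂ pᵢ.
−0.06·log₂(0.06) = 0.2435
−0.13·log₂(0.13) = 0.3826
−0.22·log₂(0.22) = 0.4806
−0.16·log₂(0.16) = 0.4230
−0.36·log₂(0.36) = 0.5306
−0.07·log₂(0.07) = 0.2686
Sum ≈ 2.3289 → 2.3289 bits.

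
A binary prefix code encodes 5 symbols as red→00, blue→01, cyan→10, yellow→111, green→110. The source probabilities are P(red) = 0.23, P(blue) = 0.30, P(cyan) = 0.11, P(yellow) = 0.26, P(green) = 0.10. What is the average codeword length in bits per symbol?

L̄ = Σ pᵢ·ℓᵢ = 0.23·2 + 0.30·2 + 0.11·2 + 0.26·3 + 0.10·3 = 2.36 bits/symbol.

2.36 bits/symbol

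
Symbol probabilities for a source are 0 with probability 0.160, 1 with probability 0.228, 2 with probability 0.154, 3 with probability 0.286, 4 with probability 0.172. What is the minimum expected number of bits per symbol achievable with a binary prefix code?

2.314 bits/symbol

Repeatedly combine the two least-probable nodes; the expected code length is the sum of the merged weights.
merge 77/500 + 4/25 → 157/500
merge 43/250 + 57/250 → 2/5
merge 143/500 + 157/500 → 3/5
merge 2/5 + 3/5 → 1
L = 157/500 + 2/5 + 3/5 + 1 = 1157/500 = 2.314 bits/symbol.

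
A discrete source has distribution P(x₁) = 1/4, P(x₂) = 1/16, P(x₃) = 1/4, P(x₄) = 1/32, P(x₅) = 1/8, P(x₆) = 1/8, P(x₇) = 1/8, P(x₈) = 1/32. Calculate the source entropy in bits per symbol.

2.6875 bits

Each probability is a power of 1/2, so log₂(1/p) is an integer.
H = Σ p·log₂(1/p) = 1/4·2 + 1/16·4 + 1/4·2 + 1/32·5 + 1/8·3 + 1/8·3 + 1/8·3 + 1/32·5 = 2.6875 bits.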